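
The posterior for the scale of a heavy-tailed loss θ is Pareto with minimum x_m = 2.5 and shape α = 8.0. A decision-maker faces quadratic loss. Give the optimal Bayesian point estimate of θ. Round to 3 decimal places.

The Pareto density is strictly decreasing on [x_m, ∞), so the mode is x_m = 2.500.
Mean = α·x_m/(α−1) = 8.0·2.5/7.0 = 2.857.
Quadratic loss ⇒ the optimal estimator is the posterior mean.

2.857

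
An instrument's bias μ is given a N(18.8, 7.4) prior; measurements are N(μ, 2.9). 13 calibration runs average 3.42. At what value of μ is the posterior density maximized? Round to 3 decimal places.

3.870

Posterior for μ is Normal. Precision-weighted mean: (1/7.4·18.8 + 13/2.9·3.42) / (1/7.4 + 13/2.9) = 3.870.
A Normal posterior is symmetric, so mode = mean.
This is the posterior mode — the MAP estimate.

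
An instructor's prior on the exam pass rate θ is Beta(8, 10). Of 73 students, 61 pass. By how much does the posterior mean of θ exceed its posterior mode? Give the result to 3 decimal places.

-0.006

Posterior: Beta(8+61, 10+12) = Beta(69, 22).
Mode = (69−1)/(69+22−2) = 68/89 = 0.764.
Mean = 69/(69+22) = 69/91 = 0.758.
Difference = 0.758 − 0.764 = -0.006.
The posterior is left-skewed, so the mode exceeds the mean.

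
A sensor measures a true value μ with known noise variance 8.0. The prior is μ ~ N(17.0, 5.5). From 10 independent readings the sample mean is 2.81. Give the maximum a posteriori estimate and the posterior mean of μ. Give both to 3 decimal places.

maximum a posteriori estimate = 4.612, posterior mean = 4.612

Posterior for μ is Normal. Precision-weighted mean: (1/5.5·17.0 + 10/8.0·2.81) / (1/5.5 + 10/8.0) = 4.612.
A Normal posterior is symmetric, so mode = mean.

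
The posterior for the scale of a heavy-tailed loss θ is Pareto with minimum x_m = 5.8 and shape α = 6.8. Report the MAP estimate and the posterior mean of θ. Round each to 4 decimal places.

The Pareto density is strictly decreasing on [x_m, ∞), so the mode is x_m = 5.8000.
Mean = α·x_m/(α−1) = 6.8·5.8/5.8 = 6.8000.

θ_MAP = 5.8000, E[θ|data] = 6.8000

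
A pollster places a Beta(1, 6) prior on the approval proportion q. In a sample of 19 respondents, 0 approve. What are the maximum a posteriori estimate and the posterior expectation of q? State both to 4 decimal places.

Posterior: Beta(1+0, 6+19) = Beta(1, 25).
Since α = 1 ≤ 1 and β > 1, the Beta density is monotone decreasing on [0,1]; the mode is at 0.
Mean = 1/(1+25) = 0.0385.
The posterior is right-skewed, so the mean exceeds the mode.

MAP = 0.0000, posterior mean = 0.0385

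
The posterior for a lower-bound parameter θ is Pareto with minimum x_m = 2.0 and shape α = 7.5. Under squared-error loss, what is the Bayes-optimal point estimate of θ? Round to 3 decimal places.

2.308

The Pareto density is strictly decreasing on [x_m, ∞), so the mode is x_m = 2.000.
Mean = α·x_m/(α−1) = 7.5·2.0/6.5 = 2.308.
Squared-error loss ⇒ the optimal estimator is the posterior mean.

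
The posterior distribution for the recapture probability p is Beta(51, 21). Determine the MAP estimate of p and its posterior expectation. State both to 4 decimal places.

Mode = (51−1)/(51+21−2) = 50/70 = 0.7143.
Mean = 51/(51+21) = 51/72 = 0.7083.

MAP estimate = 0.7143, posterior expectation = 0.7083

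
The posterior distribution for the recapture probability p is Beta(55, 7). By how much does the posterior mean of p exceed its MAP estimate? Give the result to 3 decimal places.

Mode = (55−1)/(55+7−2) = 54/60 = 0.900.
Mean = 55/(55+7) = 55/62 = 0.887.
Difference = 0.887 − 0.900 = -0.013.
Mode > mean: the posterior has a left tail.

-0.013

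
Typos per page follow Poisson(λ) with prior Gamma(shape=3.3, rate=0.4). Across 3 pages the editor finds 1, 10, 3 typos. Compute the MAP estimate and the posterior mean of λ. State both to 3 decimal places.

Σ counts = 14. Posterior: Gamma(shape = 3.3+14 = 17.3, rate = 0.4+3 = 3.4).
Mode = (α−1)/β = 16.3/3.4 = 4.794.
Mean = α/β = 17.3/3.4 = 5.088.

λ_MAP = 4.794, E[λ|data] = 5.088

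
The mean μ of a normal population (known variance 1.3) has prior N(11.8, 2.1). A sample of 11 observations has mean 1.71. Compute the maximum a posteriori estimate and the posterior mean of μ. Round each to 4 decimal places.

maximum a posteriori estimate = 2.2476, posterior mean = 2.2476

Posterior for μ is Normal. Precision-weighted mean: (1/2.1·11.8 + 11/1.3·1.71) / (1/2.1 + 11/1.3) = 2.2476.
A Normal posterior is symmetric, so mode = mean.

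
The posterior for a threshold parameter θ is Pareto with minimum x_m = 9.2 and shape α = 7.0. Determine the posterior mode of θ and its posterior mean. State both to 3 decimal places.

The Pareto density is strictly decreasing on [x_m, ∞), so the mode is x_m = 9.200.
Mean = α·x_m/(α−1) = 7.0·9.2/6.0 = 10.733.
The mean is pulled above the mode by the posterior's right skew.

θ_MAP = 9.200, E[θ|data] = 10.733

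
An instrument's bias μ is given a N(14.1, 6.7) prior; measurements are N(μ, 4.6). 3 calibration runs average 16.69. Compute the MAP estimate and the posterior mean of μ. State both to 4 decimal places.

Posterior for μ is Normal. Precision-weighted mean: (1/6.7·14.1 + 3/4.6·16.69) / (1/6.7 + 3/4.6) = 16.2077.
A Normal posterior is symmetric, so mode = mean.

MAP: 16.2077. Posterior mean: 16.2077.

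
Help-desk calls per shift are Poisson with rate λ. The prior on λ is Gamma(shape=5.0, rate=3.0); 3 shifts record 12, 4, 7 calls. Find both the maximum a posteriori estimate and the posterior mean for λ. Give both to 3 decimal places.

MAP: 4.500. Posterior mean: 4.667.

Σ counts = 23. Posterior: Gamma(shape = 5.0+23 = 28.0, rate = 3.0+3 = 6.0).
Mode = (α−1)/β = 27.0/6.0 = 4.500.
Mean = α/β = 28.0/6.0 = 4.667.
Right-skewed posterior ⇒ mode < mean.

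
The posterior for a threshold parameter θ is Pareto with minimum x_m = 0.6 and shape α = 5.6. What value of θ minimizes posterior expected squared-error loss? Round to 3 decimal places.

The Pareto density is strictly decreasing on [x_m, ∞), so the mode is x_m = 0.600.
Mean = α·x_m/(α−1) = 5.6·0.6/4.6 = 0.730.
Squared-error loss ⇒ the optimal estimator is the posterior mean.

0.730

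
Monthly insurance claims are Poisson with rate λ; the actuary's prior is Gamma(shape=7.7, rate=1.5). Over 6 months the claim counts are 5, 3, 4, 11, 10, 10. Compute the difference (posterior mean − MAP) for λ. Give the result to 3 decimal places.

0.133

Σ counts = 43. Posterior: Gamma(shape = 7.7+43 = 50.7, rate = 1.5+6 = 7.5).
Mode = (α−1)/β = 49.7/7.5 = 6.627.
Mean = α/β = 50.7/7.5 = 6.760.
Difference = 6.760 − 6.627 = 0.133.
The mean is pulled above the mode by the posterior's right skew.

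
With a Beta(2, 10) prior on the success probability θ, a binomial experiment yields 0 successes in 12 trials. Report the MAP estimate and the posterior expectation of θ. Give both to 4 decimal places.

MAP = 0.0455, posterior mean = 0.0833

Posterior: Beta(2+0, 10+12) = Beta(2, 22).
Mode = (2−1)/(2+22−2) = 1/22 = 0.0455.
Mean = 2/(2+22) = 2/24 = 0.0833.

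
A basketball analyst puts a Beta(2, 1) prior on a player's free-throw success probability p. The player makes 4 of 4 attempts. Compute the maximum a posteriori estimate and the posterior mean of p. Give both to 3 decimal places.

maximum a posteriori estimate = 1.000, posterior mean = 0.857

Posterior: Beta(2+4, 1+0) = Beta(6, 1).
Since β = 1 ≤ 1 and α > 1, the Beta density is monotone increasing on [0,1]; the mode is at 1.
Mean = 6/(6+1) = 0.857.
Left-skewed posterior ⇒ mean < mode.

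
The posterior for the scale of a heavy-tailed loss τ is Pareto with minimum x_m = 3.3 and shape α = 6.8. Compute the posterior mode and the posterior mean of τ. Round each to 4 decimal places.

τ_MAP = 3.3000, E[τ|data] = 3.8690

The Pareto density is strictly decreasing on [x_m, ∞), so the mode is x_m = 3.3000.
Mean = α·x_m/(α−1) = 6.8·3.3/5.8 = 3.8690.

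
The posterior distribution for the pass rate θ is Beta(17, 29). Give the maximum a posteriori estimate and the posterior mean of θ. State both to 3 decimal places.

MAP = 0.364; posterior mean = 0.370

Mode = (17−1)/(17+29−2) = 16/44 = 0.364.
Mean = 17/(17+29) = 17/46 = 0.370.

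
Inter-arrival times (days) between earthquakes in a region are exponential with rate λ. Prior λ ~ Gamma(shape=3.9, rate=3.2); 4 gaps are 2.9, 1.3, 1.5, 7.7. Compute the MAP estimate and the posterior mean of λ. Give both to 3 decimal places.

Σ times = 13.4. Posterior: Gamma(shape = 3.9+4 = 7.9, rate = 3.2+13.4 = 16.6).
Mode = (α−1)/β = 6.9/16.6 = 0.416.
Mean = α/β = 7.9/16.6 = 0.476.
The posterior is right-skewed, so the mean exceeds the mode.

MAP = 0.416, posterior mean = 0.476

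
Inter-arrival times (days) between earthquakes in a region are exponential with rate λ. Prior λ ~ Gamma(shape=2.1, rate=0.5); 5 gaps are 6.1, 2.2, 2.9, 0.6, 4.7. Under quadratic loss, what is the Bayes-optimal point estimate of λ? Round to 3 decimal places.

Σ times = 16.5. Posterior: Gamma(shape = 2.1+5 = 7.1, rate = 0.5+16.5 = 17.0).
Mode = (α−1)/β = 6.1/17.0 = 0.359.
Mean = α/β = 7.1/17.0 = 0.418.
Quadratic loss ⇒ the optimal estimator is the posterior mean.

0.418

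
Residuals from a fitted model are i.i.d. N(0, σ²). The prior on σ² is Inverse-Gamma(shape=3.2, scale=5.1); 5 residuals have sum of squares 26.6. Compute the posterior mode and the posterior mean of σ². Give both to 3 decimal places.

MAP: 2.746. Posterior mean: 3.915.

Posterior: Inverse-Gamma(shape = 3.2+5/2 = 5.7, scale = 5.1+26.6/2 = 18.4).
Mode = β/(α+1) = 18.4/6.7 = 2.746.
Mean = β/(α−1) = 18.4/4.7 = 3.915.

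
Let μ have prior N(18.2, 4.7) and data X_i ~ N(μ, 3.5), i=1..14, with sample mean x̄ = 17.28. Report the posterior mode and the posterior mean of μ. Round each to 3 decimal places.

Posterior for μ is Normal. Precision-weighted mean: (1/4.7·18.2 + 14/3.5·17.28) / (1/4.7 + 14/3.5) = 17.326.
A Normal posterior is symmetric, so mode = mean.

MAP = 17.326, posterior mean = 17.326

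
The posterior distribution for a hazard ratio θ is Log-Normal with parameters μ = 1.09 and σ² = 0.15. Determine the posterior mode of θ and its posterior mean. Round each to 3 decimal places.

Mode = exp(μ − σ²) = exp(0.94) = 2.560.
Mean = exp(μ + σ²/2) = exp(1.165) = 3.206.

θ_MAP = 2.560, E[θ|data] = 3.206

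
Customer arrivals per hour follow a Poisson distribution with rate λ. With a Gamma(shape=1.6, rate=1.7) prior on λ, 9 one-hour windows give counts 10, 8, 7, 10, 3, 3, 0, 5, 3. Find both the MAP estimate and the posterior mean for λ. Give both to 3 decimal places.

MAP = 4.636, posterior mean = 4.729

Σ counts = 49. Posterior: Gamma(shape = 1.6+49 = 50.6, rate = 1.7+9 = 10.7).
Mode = (α−1)/β = 49.6/10.7 = 4.636.
Mean = α/β = 50.6/10.7 = 4.729.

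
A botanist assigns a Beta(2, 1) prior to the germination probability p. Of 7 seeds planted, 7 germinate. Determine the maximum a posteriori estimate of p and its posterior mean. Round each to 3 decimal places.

Posterior: Beta(2+7, 1+0) = Beta(9, 1).
Since β = 1 ≤ 1 and α > 1, the Beta density is monotone increasing on [0,1]; the mode is at 1.
Mean = 9/(9+1) = 0.900.
The mean is pulled below the mode by the posterior's left skew.

MAP = 1.000; posterior mean = 0.900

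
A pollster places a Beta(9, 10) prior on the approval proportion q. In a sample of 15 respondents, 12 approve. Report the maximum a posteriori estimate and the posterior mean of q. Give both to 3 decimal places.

Posterior: Beta(9+12, 10+3) = Beta(21, 13).
Mode = (21−1)/(21+13−2) = 20/32 = 0.625.
Mean = 21/(21+13) = 21/34 = 0.618.
The posterior is left-skewed, so the mode exceeds the mean.

MAP = 0.625, posterior mean = 0.618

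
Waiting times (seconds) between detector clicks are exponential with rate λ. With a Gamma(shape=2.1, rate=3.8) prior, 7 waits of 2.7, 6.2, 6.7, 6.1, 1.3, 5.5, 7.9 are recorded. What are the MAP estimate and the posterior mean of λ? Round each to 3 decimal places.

Σ times = 36.4. Posterior: Gamma(shape = 2.1+7 = 9.1, rate = 3.8+36.4 = 40.2).
Mode = (α−1)/β = 8.1/40.2 = 0.201.
Mean = α/β = 9.1/40.2 = 0.226.
Mean > mode: the posterior has a right tail.

MAP = 0.201, posterior mean = 0.226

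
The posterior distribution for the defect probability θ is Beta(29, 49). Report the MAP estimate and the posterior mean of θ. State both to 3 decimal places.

Mode = (29−1)/(29+49−2) = 28/76 = 0.368.
Mean = 29/(29+49) = 29/78 = 0.372.

θ_MAP = 0.368, E[θ|data] = 0.372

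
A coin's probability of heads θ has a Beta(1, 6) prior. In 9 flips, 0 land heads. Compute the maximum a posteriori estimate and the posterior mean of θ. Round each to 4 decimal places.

MAP: 0.0000. Posterior mean: 0.0625.

Posterior: Beta(1+0, 6+9) = Beta(1, 15).
Since α = 1 ≤ 1 and β > 1, the Beta density is monotone decreasing on [0,1]; the mode is at 0.
Mean = 1/(1+15) = 0.0625.
Right-skewed posterior ⇒ mode < mean.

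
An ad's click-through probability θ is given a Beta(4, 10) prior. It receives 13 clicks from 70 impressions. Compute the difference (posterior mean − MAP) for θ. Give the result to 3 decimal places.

Posterior: Beta(4+13, 10+57) = Beta(17, 67).
Mode = (17−1)/(17+67−2) = 16/82 = 0.195.
Mean = 17/(17+67) = 17/84 = 0.202.
Difference = 0.202 − 0.195 = 0.007.

0.007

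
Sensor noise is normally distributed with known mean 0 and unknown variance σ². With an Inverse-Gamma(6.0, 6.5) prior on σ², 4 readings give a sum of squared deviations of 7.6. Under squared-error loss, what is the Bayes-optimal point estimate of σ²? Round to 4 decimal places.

1.4714

Posterior: Inverse-Gamma(shape = 6.0+4/2 = 8.0, scale = 6.5+7.6/2 = 10.3).
Mode = β/(α+1) = 10.3/9.0 = 1.1444.
Mean = β/(α−1) = 10.3/7.0 = 1.4714.
Squared-error loss ⇒ the optimal estimator is the posterior mean.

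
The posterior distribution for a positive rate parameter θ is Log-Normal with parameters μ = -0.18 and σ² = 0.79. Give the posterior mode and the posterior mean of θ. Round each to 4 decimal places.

Mode = exp(μ − σ²) = exp(-0.97) = 0.3791.
Mean = exp(μ + σ²/2) = exp(0.215) = 1.2399.
The mean is pulled above the mode by the posterior's right skew.

MAP = 0.3791, posterior mean = 1.2399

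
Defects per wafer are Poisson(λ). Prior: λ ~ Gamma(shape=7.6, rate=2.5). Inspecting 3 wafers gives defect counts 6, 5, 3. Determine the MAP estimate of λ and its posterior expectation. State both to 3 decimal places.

λ_MAP = 3.745, E[λ|data] = 3.927

Σ counts = 14. Posterior: Gamma(shape = 7.6+14 = 21.6, rate = 2.5+3 = 5.5).
Mode = (α−1)/β = 20.6/5.5 = 3.745.
Mean = α/β = 21.6/5.5 = 3.927.
Right-skewed posterior ⇒ mode < mean.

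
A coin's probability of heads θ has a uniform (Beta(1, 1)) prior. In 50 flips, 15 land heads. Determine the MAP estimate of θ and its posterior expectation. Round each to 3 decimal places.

Posterior: Beta(1+15, 1+35) = Beta(16, 36).
Mode = (16−1)/(16+36−2) = 15/50 = 0.300.
With a flat prior the MAP equals the MLE, 15/50.
Mean = 16/(16+36) = 16/52 = 0.308.
Mean > mode: the posterior has a right tail.

MAP estimate = 0.300, posterior expectation = 0.308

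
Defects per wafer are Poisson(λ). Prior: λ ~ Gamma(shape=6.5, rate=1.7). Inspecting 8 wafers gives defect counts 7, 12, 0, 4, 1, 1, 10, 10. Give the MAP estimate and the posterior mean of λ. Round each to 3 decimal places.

MAP = 5.206; posterior mean = 5.309

Σ counts = 45. Posterior: Gamma(shape = 6.5+45 = 51.5, rate = 1.7+8 = 9.7).
Mode = (α−1)/β = 50.5/9.7 = 5.206.
Mean = α/β = 51.5/9.7 = 5.309.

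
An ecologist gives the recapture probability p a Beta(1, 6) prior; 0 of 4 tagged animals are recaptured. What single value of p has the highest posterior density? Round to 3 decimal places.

0.000

Posterior: Beta(1+0, 6+4) = Beta(1, 10).
Since α = 1 ≤ 1 and β > 1, the Beta density is monotone decreasing on [0,1]; the mode is at 0.
Mean = 1/(1+10) = 0.091.
This is the posterior mode — the MAP estimate.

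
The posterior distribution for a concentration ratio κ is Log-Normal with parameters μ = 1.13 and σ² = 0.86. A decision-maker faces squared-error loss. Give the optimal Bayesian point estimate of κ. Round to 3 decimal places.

4.759

Mode = exp(μ − σ²) = exp(0.27) = 1.310.
Mean = exp(μ + σ²/2) = exp(1.560) = 4.759.
Squared-error loss ⇒ the optimal estimator is the posterior mean.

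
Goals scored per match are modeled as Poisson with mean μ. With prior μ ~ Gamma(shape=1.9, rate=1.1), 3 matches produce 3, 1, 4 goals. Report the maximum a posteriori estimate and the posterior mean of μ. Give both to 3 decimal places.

MAP: 2.171. Posterior mean: 2.415.

Σ counts = 8. Posterior: Gamma(shape = 1.9+8 = 9.9, rate = 1.1+3 = 4.1).
Mode = (α−1)/β = 8.9/4.1 = 2.171.
Mean = α/β = 9.9/4.1 = 2.415.
Mean > mode: the posterior has a right tail.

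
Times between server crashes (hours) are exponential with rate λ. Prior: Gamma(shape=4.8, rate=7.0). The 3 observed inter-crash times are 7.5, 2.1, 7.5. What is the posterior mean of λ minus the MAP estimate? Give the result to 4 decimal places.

Σ times = 17.1. Posterior: Gamma(shape = 4.8+3 = 7.8, rate = 7.0+17.1 = 24.1).
Mode = (α−1)/β = 6.8/24.1 = 0.2822.
Mean = α/β = 7.8/24.1 = 0.3237.
Difference = 0.3237 − 0.2822 = 0.0415.

0.0415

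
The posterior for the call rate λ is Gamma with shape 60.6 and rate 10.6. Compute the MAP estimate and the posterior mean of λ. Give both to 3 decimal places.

Mode = (α−1)/β = 59.6/10.6 = 5.623.
Mean = α/β = 60.6/10.6 = 5.717.

MAP = 5.623; posterior mean = 5.717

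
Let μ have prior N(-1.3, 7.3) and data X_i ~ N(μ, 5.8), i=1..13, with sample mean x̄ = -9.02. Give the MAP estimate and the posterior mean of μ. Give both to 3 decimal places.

Posterior for μ is Normal. Precision-weighted mean: (1/7.3·-1.3 + 13/5.8·-9.02) / (1/7.3 + 13/5.8) = -8.575.
A Normal posterior is symmetric, so mode = mean.

MAP estimate = -8.575, posterior mean = -8.575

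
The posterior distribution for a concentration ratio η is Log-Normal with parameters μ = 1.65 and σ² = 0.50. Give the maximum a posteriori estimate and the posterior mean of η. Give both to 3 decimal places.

MAP = 3.158, posterior mean = 6.686

Mode = exp(μ − σ²) = exp(1.15) = 3.158.
Mean = exp(μ + σ²/2) = exp(1.900) = 6.686.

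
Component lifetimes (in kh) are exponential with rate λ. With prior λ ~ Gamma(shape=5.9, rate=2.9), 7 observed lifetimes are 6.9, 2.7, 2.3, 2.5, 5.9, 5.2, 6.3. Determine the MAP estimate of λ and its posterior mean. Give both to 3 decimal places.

Σ times = 31.8. Posterior: Gamma(shape = 5.9+7 = 12.9, rate = 2.9+31.8 = 34.7).
Mode = (α−1)/β = 11.9/34.7 = 0.343.
Mean = α/β = 12.9/34.7 = 0.372.

MAP = 0.343, posterior mean = 0.372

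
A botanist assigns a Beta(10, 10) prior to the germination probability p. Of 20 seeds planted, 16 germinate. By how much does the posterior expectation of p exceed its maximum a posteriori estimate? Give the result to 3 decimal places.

-0.008

Posterior: Beta(10+16, 10+4) = Beta(26, 14).
Mode = (26−1)/(26+14−2) = 25/38 = 0.658.
Mean = 26/(26+14) = 26/40 = 0.650.
Difference = 0.650 − 0.658 = -0.008.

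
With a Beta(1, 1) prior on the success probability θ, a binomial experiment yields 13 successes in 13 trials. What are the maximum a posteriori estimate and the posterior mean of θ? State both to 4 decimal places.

MAP: 1.0000. Posterior mean: 0.9333.

Posterior: Beta(1+13, 1+0) = Beta(14, 1).
Since β = 1 ≤ 1 and α > 1, the Beta density is monotone increasing on [0,1]; the mode is at 1.
Mean = 14/(14+1) = 0.9333.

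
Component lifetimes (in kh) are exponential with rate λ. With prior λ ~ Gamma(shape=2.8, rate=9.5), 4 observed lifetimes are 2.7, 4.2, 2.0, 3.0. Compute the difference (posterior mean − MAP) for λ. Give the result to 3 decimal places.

0.047

Σ times = 11.9. Posterior: Gamma(shape = 2.8+4 = 6.8, rate = 9.5+11.9 = 21.4).
Mode = (α−1)/β = 5.8/21.4 = 0.271.
Mean = α/β = 6.8/21.4 = 0.318.
Difference = 0.318 − 0.271 = 0.047.
The mean is pulled above the mode by the posterior's right skew.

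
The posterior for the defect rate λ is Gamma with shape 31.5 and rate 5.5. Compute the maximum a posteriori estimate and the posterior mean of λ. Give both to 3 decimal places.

MAP = 5.545, posterior mean = 5.727

Mode = (α−1)/β = 30.5/5.5 = 5.545.
Mean = α/β = 31.5/5.5 = 5.727.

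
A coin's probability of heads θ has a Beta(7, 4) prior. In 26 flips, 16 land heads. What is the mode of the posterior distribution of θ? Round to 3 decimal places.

0.629

Posterior: Beta(7+16, 4+10) = Beta(23, 14).
Mode = (23−1)/(23+14−2) = 22/35 = 0.629.
Mean = 23/(23+14) = 23/37 = 0.622.
This is the posterior mode — the MAP estimate.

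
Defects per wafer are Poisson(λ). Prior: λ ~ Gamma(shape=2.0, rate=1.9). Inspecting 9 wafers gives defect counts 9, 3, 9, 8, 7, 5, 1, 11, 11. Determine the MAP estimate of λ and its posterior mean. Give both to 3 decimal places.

Σ counts = 64. Posterior: Gamma(shape = 2.0+64 = 66.0, rate = 1.9+9 = 10.9).
Mode = (α−1)/β = 65.0/10.9 = 5.963.
Mean = α/β = 66.0/10.9 = 6.055.

λ_MAP = 5.963, E[λ|data] = 6.055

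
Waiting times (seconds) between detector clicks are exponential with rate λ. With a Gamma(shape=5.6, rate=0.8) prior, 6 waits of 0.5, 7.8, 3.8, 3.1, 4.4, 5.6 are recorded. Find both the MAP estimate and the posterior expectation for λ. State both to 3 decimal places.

λ_MAP = 0.408, E[λ|data] = 0.446

Σ times = 25.2. Posterior: Gamma(shape = 5.6+6 = 11.6, rate = 0.8+25.2 = 26.0).
Mode = (α−1)/β = 10.6/26.0 = 0.408.
Mean = α/β = 11.6/26.0 = 0.446.
The mean is pulled above the mode by the posterior's right skew.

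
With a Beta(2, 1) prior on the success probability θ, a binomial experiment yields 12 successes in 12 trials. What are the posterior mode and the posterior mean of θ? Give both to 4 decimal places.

MAP = 1.0000; posterior mean = 0.9333

Posterior: Beta(2+12, 1+0) = Beta(14, 1).
Since β = 1 ≤ 1 and α > 1, the Beta density is monotone increasing on [0,1]; the mode is at 1.
Mean = 14/(14+1) = 0.9333.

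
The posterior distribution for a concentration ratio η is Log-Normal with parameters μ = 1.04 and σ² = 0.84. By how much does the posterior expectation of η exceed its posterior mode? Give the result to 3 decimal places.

3.085

Mode = exp(μ − σ²) = exp(0.20) = 1.221.
Mean = exp(μ + σ²/2) = exp(1.460) = 4.306.
Difference = 4.306 − 1.221 = 3.085.
The posterior is right-skewed, so the mean exceeds the mode.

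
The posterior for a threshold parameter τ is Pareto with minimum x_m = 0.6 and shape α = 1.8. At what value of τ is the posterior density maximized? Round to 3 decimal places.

The Pareto density is strictly decreasing on [x_m, ∞), so the mode is x_m = 0.600.
Mean = α·x_m/(α−1) = 1.8·0.6/0.8 = 1.350.
This is the posterior mode — the MAP estimate.

0.600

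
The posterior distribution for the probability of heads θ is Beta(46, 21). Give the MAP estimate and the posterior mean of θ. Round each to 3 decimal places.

θ_MAP = 0.692, E[θ|data] = 0.687

Mode = (46−1)/(46+21−2) = 45/65 = 0.692.
Mean = 46/(46+21) = 46/67 = 0.687.
The mean is pulled below the mode by the posterior's left skew.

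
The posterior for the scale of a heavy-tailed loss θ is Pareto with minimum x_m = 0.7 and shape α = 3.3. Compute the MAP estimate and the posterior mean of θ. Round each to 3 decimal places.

MAP estimate = 0.700, posterior mean = 1.004

The Pareto density is strictly decreasing on [x_m, ∞), so the mode is x_m = 0.700.
Mean = α·x_m/(α−1) = 3.3·0.7/2.3 = 1.004.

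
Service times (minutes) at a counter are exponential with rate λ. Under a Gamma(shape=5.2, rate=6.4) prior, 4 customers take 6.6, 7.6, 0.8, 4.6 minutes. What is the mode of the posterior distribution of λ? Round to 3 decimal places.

Σ times = 19.6. Posterior: Gamma(shape = 5.2+4 = 9.2, rate = 6.4+19.6 = 26.0).
Mode = (α−1)/β = 8.2/26.0 = 0.315.
Mean = α/β = 9.2/26.0 = 0.354.
This is the posterior mode — the MAP estimate.

0.315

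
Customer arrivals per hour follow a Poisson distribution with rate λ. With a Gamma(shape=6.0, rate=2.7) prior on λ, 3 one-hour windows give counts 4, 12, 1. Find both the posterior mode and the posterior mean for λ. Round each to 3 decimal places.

λ_MAP = 3.860, E[λ|data] = 4.035

Σ counts = 17. Posterior: Gamma(shape = 6.0+17 = 23.0, rate = 2.7+3 = 5.7).
Mode = (α−1)/β = 22.0/5.7 = 3.860.
Mean = α/β = 23.0/5.7 = 4.035.
The mean is pulled above the mode by the posterior's right skew.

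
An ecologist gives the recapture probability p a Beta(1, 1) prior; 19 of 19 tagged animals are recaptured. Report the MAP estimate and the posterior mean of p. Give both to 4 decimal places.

Posterior: Beta(1+19, 1+0) = Beta(20, 1).
Since β = 1 ≤ 1 and α > 1, the Beta density is monotone increasing on [0,1]; the mode is at 1.
Mean = 20/(20+1) = 0.9524.

MAP = 1.0000; posterior mean = 0.9524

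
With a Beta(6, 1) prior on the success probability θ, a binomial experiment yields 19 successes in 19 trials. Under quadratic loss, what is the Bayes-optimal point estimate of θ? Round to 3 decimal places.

Posterior: Beta(6+19, 1+0) = Beta(25, 1).
Since β = 1 ≤ 1 and α > 1, the Beta density is monotone increasing on [0,1]; the mode is at 1.
Mean = 25/(25+1) = 0.962.
Quadratic loss ⇒ the optimal estimator is the posterior mean.

0.962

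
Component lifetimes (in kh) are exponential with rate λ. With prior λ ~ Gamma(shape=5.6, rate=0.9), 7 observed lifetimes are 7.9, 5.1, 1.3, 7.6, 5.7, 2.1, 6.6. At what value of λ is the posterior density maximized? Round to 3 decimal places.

Σ times = 36.3. Posterior: Gamma(shape = 5.6+7 = 12.6, rate = 0.9+36.3 = 37.2).
Mode = (α−1)/β = 11.6/37.2 = 0.312.
Mean = α/β = 12.6/37.2 = 0.339.
This is the posterior mode — the MAP estimate.

0.312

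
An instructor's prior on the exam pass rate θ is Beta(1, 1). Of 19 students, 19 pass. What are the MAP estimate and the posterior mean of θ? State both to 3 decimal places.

Posterior: Beta(1+19, 1+0) = Beta(20, 1).
Since β = 1 ≤ 1 and α > 1, the Beta density is monotone increasing on [0,1]; the mode is at 1.
Mean = 20/(20+1) = 0.952.
The mean is pulled below the mode by the posterior's left skew.

θ_MAP = 1.000, E[θ|data] = 0.952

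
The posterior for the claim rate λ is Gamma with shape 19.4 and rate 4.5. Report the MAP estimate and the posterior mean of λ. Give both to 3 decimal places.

Mode = (α−1)/β = 18.4/4.5 = 4.089.
Mean = α/β = 19.4/4.5 = 4.311.

λ_MAP = 4.089, E[λ|data] = 4.311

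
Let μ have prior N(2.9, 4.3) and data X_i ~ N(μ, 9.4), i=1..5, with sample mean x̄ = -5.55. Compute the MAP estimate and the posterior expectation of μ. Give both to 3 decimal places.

Posterior for μ is Normal. Precision-weighted mean: (1/4.3·2.9 + 5/9.4·-5.55) / (1/4.3 + 5/9.4) = -2.979.
A Normal posterior is symmetric, so mode = mean.

MAP = -2.979, posterior mean = -2.979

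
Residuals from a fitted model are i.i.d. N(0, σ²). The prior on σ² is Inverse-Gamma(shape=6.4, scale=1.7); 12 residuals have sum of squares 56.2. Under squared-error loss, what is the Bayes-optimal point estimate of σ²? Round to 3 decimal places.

Posterior: Inverse-Gamma(shape = 6.4+12/2 = 12.4, scale = 1.7+56.2/2 = 29.8).
Mode = β/(α+1) = 29.8/13.4 = 2.224.
Mean = β/(α−1) = 29.8/11.4 = 2.614.
Squared-error loss ⇒ the optimal estimator is the posterior mean.

2.614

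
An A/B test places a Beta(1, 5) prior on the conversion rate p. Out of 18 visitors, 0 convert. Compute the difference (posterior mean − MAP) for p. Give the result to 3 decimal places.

Posterior: Beta(1+0, 5+18) = Beta(1, 23).
Since α = 1 ≤ 1 and β > 1, the Beta density is monotone decreasing on [0,1]; the mode is at 0.
Mean = 1/(1+23) = 0.042.
Difference = 0.042 − 0.000 = 0.042.

0.042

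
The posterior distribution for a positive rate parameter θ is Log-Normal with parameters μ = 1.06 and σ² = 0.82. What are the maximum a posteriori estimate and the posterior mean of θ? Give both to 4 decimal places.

MAP: 1.2712. Posterior mean: 4.3492.

Mode = exp(μ − σ²) = exp(0.24) = 1.2712.
Mean = exp(μ + σ²/2) = exp(1.470) = 4.3492.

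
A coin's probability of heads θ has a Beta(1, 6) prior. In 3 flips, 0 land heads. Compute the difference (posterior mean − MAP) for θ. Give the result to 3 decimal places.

0.100

Posterior: Beta(1+0, 6+3) = Beta(1, 9).
Since α = 1 ≤ 1 and β > 1, the Beta density is monotone decreasing on [0,1]; the mode is at 0.
Mean = 1/(1+9) = 0.100.
Difference = 0.100 − 0.000 = 0.100.
Right-skewed posterior ⇒ mode < mean.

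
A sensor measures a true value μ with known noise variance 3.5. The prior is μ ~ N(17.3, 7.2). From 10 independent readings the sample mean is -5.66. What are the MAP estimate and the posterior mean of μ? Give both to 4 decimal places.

MAP = -4.5956, posterior mean = -4.5956

Posterior for μ is Normal. Precision-weighted mean: (1/7.2·17.3 + 10/3.5·-5.66) / (1/7.2 + 10/3.5) = -4.5956.
A Normal posterior is symmetric, so mode = mean.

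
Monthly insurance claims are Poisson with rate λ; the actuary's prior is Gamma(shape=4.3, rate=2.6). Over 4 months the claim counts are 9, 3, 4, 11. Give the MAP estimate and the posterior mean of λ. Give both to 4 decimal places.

Σ counts = 27. Posterior: Gamma(shape = 4.3+27 = 31.3, rate = 2.6+4 = 6.6).
Mode = (α−1)/β = 30.3/6.6 = 4.5909.
Mean = α/β = 31.3/6.6 = 4.7424.

MAP = 4.5909, posterior mean = 4.7424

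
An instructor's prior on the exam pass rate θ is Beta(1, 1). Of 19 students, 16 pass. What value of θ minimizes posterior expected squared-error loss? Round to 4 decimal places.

0.8095

Posterior: Beta(1+16, 1+3) = Beta(17, 4).
Mode = (17−1)/(17+4−2) = 16/19 = 0.8421.
With a flat prior the MAP equals the MLE, 16/19.
Mean = 17/(17+4) = 17/21 = 0.8095.
Squared-error loss ⇒ the optimal estimator is the posterior mean.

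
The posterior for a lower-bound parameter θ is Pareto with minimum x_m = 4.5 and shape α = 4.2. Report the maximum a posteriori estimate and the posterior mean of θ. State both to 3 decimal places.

The Pareto density is strictly decreasing on [x_m, ∞), so the mode is x_m = 4.500.
Mean = α·x_m/(α−1) = 4.2·4.5/3.2 = 5.906.

maximum a posteriori estimate = 4.500, posterior mean = 5.906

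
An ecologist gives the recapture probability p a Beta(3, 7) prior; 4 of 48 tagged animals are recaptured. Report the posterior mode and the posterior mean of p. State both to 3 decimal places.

p_MAP = 0.107, E[p|data] = 0.121

Posterior: Beta(3+4, 7+44) = Beta(7, 51).
Mode = (7−1)/(7+51−2) = 6/56 = 0.107.
Mean = 7/(7+51) = 7/58 = 0.121.
Mean > mode: the posterior has a right tail.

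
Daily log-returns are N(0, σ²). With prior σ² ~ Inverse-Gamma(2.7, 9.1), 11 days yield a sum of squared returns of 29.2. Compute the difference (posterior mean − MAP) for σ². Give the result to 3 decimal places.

Posterior: Inverse-Gamma(shape = 2.7+11/2 = 8.2, scale = 9.1+29.2/2 = 23.7).
Mode = β/(α+1) = 23.7/9.2 = 2.576.
Mean = β/(α−1) = 23.7/7.2 = 3.292.
Difference = 3.292 − 2.576 = 0.716.
Mean > mode: the posterior has a right tail.

0.716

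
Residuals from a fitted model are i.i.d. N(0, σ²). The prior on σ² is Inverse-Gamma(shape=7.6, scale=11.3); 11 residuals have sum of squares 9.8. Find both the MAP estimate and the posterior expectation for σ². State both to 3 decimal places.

σ²_MAP = 1.149, E[σ²|data] = 1.339

Posterior: Inverse-Gamma(shape = 7.6+11/2 = 13.1, scale = 11.3+9.8/2 = 16.2).
Mode = β/(α+1) = 16.2/14.1 = 1.149.
Mean = β/(α−1) = 16.2/12.1 = 1.339.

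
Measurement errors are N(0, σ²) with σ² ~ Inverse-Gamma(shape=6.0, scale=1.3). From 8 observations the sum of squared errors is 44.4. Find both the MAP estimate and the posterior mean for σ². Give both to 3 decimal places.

Posterior: Inverse-Gamma(shape = 6.0+8/2 = 10.0, scale = 1.3+44.4/2 = 23.5).
Mode = β/(α+1) = 23.5/11.0 = 2.136.
Mean = β/(α−1) = 23.5/9.0 = 2.611.

MAP = 2.136, posterior mean = 2.611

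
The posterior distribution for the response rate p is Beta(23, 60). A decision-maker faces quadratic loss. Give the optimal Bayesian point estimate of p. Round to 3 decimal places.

Mode = (23−1)/(23+60−2) = 22/81 = 0.272.
Mean = 23/(23+60) = 23/83 = 0.277.
Quadratic loss ⇒ the optimal estimator is the posterior mean.

0.277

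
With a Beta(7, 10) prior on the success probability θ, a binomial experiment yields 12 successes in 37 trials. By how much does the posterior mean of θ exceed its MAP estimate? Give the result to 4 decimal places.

0.0057

Posterior: Beta(7+12, 10+25) = Beta(19, 35).
Mode = (19−1)/(19+35−2) = 18/52 = 0.3462.
Mean = 19/(19+35) = 19/54 = 0.3519.
Difference = 0.3519 − 0.3462 = 0.0057.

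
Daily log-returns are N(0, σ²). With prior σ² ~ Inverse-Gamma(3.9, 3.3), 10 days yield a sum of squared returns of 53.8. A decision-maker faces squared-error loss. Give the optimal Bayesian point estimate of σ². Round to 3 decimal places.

Posterior: Inverse-Gamma(shape = 3.9+10/2 = 8.9, scale = 3.3+53.8/2 = 30.2).
Mode = β/(α+1) = 30.2/9.9 = 3.051.
Mean = β/(α−1) = 30.2/7.9 = 3.823.
Squared-error loss ⇒ the optimal estimator is the posterior mean.

3.823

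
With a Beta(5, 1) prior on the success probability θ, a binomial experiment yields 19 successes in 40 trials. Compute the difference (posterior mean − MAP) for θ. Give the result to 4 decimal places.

Posterior: Beta(5+19, 1+21) = Beta(24, 22).
Mode = (24−1)/(24+22−2) = 23/44 = 0.5227.
Mean = 24/(24+22) = 24/46 = 0.5217.
Difference = 0.5217 − 0.5227 = -0.0010.
The posterior is left-skewed, so the mode exceeds the mean.

-0.0010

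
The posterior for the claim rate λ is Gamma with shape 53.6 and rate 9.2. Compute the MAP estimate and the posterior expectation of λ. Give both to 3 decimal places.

Mode = (α−1)/β = 52.6/9.2 = 5.717.
Mean = α/β = 53.6/9.2 = 5.826.

λ_MAP = 5.717, E[λ|data] = 5.826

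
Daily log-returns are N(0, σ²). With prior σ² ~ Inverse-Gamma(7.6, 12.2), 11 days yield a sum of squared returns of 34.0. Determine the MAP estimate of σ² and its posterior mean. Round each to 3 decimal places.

MAP = 2.071, posterior mean = 2.413

Posterior: Inverse-Gamma(shape = 7.6+11/2 = 13.1, scale = 12.2+34.0/2 = 29.2).
Mode = β/(α+1) = 29.2/14.1 = 2.071.
Mean = β/(α−1) = 29.2/12.1 = 2.413.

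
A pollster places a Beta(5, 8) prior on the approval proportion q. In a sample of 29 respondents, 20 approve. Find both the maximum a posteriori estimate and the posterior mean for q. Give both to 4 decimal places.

MAP: 0.6000. Posterior mean: 0.5952.

Posterior: Beta(5+20, 8+9) = Beta(25, 17).
Mode = (25−1)/(25+17−2) = 24/40 = 0.6000.
Mean = 25/(25+17) = 25/42 = 0.5952.
The posterior is left-skewed, so the mode exceeds the mean.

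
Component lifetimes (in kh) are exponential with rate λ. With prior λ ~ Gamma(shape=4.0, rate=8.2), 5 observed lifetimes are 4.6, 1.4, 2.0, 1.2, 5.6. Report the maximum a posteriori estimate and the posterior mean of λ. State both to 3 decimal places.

maximum a posteriori estimate = 0.348, posterior mean = 0.391

Σ times = 14.8. Posterior: Gamma(shape = 4.0+5 = 9.0, rate = 8.2+14.8 = 23.0).
Mode = (α−1)/β = 8.0/23.0 = 0.348.
Mean = α/β = 9.0/23.0 = 0.391.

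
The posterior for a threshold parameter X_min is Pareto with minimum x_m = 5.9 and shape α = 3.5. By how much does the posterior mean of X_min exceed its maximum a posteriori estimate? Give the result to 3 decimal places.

2.360

The Pareto density is strictly decreasing on [x_m, ∞), so the mode is x_m = 5.900.
Mean = α·x_m/(α−1) = 3.5·5.9/2.5 = 8.260.
Difference = 8.260 − 5.900 = 2.360.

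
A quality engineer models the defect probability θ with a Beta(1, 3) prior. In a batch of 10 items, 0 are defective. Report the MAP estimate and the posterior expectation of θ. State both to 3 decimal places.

θ_MAP = 0.000, E[θ|data] = 0.071

Posterior: Beta(1+0, 3+10) = Beta(1, 13).
Since α = 1 ≤ 1 and β > 1, the Beta density is monotone decreasing on [0,1]; the mode is at 0.
Mean = 1/(1+13) = 0.071.
The mean is pulled above the mode by the posterior's right skew.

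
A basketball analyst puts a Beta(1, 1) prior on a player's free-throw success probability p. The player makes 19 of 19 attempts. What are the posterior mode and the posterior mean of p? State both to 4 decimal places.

MAP = 1.0000, posterior mean = 0.9524

Posterior: Beta(1+19, 1+0) = Beta(20, 1).
Since β = 1 ≤ 1 and α > 1, the Beta density is monotone increasing on [0,1]; the mode is at 1.
Mean = 20/(20+1) = 0.9524.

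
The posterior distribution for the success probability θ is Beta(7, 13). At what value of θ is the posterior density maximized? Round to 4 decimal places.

0.3333

Mode = (7−1)/(7+13−2) = 6/18 = 0.3333.
Mean = 7/(7+13) = 7/20 = 0.3500.
This is the posterior mode — the MAP estimate.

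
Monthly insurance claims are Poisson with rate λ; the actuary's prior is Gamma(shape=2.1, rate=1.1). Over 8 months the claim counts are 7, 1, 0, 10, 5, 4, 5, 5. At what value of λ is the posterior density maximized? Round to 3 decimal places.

Σ counts = 37. Posterior: Gamma(shape = 2.1+37 = 39.1, rate = 1.1+8 = 9.1).
Mode = (α−1)/β = 38.1/9.1 = 4.187.
Mean = α/β = 39.1/9.1 = 4.297.
This is the posterior mode — the MAP estimate.

4.187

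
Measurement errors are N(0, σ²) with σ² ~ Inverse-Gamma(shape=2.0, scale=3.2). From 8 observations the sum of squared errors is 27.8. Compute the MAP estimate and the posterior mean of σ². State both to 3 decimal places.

MAP = 2.443, posterior mean = 3.420

Posterior: Inverse-Gamma(shape = 2.0+8/2 = 6.0, scale = 3.2+27.8/2 = 17.1).
Mode = β/(α+1) = 17.1/7.0 = 2.443.
Mean = β/(α−1) = 17.1/5.0 = 3.420.
The mean is pulled above the mode by the posterior's right skew.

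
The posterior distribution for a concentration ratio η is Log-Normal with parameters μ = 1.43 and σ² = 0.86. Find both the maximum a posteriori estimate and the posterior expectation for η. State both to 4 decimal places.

maximum a posteriori estimate = 1.7683, posterior expectation = 6.4237

Mode = exp(μ − σ²) = exp(0.57) = 1.7683.
Mean = exp(μ + σ²/2) = exp(1.860) = 6.4237.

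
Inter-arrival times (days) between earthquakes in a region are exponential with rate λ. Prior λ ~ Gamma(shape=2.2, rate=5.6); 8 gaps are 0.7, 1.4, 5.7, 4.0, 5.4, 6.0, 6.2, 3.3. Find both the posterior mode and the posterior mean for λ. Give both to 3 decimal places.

MAP = 0.240; posterior mean = 0.266

Σ times = 32.7. Posterior: Gamma(shape = 2.2+8 = 10.2, rate = 5.6+32.7 = 38.3).
Mode = (α−1)/β = 9.2/38.3 = 0.240.
Mean = α/β = 10.2/38.3 = 0.266.
The mean is pulled above the mode by the posterior's right skew.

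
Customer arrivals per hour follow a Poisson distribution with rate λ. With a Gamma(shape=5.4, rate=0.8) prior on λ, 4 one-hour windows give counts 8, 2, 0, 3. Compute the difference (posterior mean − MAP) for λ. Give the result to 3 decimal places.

Σ counts = 13. Posterior: Gamma(shape = 5.4+13 = 18.4, rate = 0.8+4 = 4.8).
Mode = (α−1)/β = 17.4/4.8 = 3.625.
Mean = α/β = 18.4/4.8 = 3.833.
Difference = 3.833 − 3.625 = 0.208.

0.208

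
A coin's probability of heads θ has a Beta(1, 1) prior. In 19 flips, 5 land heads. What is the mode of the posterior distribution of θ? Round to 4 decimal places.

Posterior: Beta(1+5, 1+14) = Beta(6, 15).
Mode = (6−1)/(6+15−2) = 5/19 = 0.2632.
With a flat prior the MAP equals the MLE, 5/19.
Mean = 6/(6+15) = 6/21 = 0.2857.
This is the posterior mode — the MAP estimate.

0.2632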